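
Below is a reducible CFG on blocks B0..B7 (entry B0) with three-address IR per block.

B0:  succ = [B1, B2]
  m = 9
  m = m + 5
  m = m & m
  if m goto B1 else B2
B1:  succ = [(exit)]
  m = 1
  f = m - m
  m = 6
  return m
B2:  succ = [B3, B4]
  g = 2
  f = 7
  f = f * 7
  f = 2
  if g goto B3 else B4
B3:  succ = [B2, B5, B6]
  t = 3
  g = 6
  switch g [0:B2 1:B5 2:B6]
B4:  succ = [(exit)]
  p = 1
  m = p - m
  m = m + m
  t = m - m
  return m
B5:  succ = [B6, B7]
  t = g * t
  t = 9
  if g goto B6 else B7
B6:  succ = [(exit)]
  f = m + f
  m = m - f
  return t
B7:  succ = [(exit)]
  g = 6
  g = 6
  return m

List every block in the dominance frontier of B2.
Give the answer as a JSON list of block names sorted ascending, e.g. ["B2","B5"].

idom tree: B1←B0 B2←B0 B3←B2 B4←B2 B5←B3 B6←B3 B7←B5
Dom at joins:
  B2: preds {B0,B3}: {B0} ∩ {B0,B2,B3} = {B0}; idom=B0
  B6: preds {B3,B5}: {B0,B2,B3} ∩ {B0,B2,B3,B5} = {B0,B2,B3}; idom=B3

DF derivation:
  join B2 pred B0: · stop@B0
  join B2 pred B3: B3→B2 stop@B0
  join B6 pred B3: · stop@B3
  join B6 pred B5: B5 stop@B3
  DF(B0)=∅
  DF(B1)=∅
  DF(B2)={B2}
  DF(B3)={B2}
  DF(B4)=∅
  DF(B5)={B6}
  DF(B6)=∅
  DF(B7)=∅

DF(B2) = ["B2"]

Answer: ["B2"]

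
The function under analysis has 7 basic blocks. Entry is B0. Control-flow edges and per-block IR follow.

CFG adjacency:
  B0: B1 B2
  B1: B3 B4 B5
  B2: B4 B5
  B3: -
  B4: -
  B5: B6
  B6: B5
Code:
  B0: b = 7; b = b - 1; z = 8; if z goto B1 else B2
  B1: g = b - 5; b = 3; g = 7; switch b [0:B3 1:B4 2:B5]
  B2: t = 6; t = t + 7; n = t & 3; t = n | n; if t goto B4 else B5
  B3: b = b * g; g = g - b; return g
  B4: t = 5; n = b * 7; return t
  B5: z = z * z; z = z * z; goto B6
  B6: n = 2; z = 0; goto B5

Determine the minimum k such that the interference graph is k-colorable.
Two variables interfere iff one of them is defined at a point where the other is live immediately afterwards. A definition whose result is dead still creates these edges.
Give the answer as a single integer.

Block summaries:
  B0: {b,z} / ∅
  B1: {b,g} / {b}
  B2: {n,t} / ∅
  B3: {b,g} / {b,g}
  B4: {n,t} / {b}
  B5: {z} / {z}
  B6: {n,z} / ∅

Backward fixpoint:
  B0 li=∅ lo={b,z}
  B1 li={b,z} lo={b,g,z}
  B2 li={b,z} lo={b,z}
  B3 li={b,g} lo=∅
  B4 li={b} lo=∅
  B5 li={z} lo=∅
  B6 li=∅ lo={z}

Interference:
  b: {g,n,t,z}
  g: {b,z}
  n: {b,t,z}
  t: {b,n,z}
  z: {b,g,n,t}

Registers:
  clique {b,n,t,z} ⇒ need ≥ 4
  4-colouring: R0={b}  R1={z}  R2={g,n}  R3={t}
  χ = 4

Answer: 4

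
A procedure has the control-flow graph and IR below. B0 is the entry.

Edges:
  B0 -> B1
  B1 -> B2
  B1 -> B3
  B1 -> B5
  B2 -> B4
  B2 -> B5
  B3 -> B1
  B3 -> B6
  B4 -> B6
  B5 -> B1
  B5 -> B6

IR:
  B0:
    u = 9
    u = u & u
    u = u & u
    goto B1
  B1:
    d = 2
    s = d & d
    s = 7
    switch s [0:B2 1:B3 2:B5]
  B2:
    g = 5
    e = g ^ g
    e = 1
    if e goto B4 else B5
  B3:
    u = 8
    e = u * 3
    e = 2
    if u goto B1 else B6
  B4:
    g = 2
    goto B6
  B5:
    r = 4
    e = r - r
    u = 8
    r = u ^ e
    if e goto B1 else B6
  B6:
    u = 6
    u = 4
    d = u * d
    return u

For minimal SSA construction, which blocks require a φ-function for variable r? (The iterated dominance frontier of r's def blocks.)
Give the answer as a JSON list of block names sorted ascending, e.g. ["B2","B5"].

idom tree: B1←B0 B2←B1 B3←B1 B4←B2 B5←B1 B6←B1
Join-block Dom:
  B1: preds {B0,B3,B5}: {B0} ∩ {B0,B1,B3} ∩ {B0,B1,B5} = {B0}; idom=B0
  B5: preds {B1,B2}: {B0,B1} ∩ {B0,B1,B2} = {B0,B1}; idom=B1
  B6: preds {B3,B4,B5}: {B0,B1,B3} ∩ {B0,B1,B2,B4} ∩ {B0,B1,B5} = {B0,B1}; idom=B1

Frontier:
  B1←B0: walk · to B0
  B1←B3: walk B3→B1 to B0
  B1←B5: walk B5→B1 to B0
  B5←B1: walk · to B1
  B5←B2: walk B2 to B1
  B6←B3: walk B3 to B1
  B6←B4: walk B4→B2 to B1
  B6←B5: walk B5 to B1
  DF(B0)=∅
  DF(B1)={B1}
  DF(B2)={B5,B6}
  DF(B3)={B1,B6}
  DF(B4)={B6}
  DF(B5)={B1,B6}
  DF(B6)=∅

φ for r: defs {B5}
  DF⁺ = {B1,B6}

Answer: ["B1", "B6"]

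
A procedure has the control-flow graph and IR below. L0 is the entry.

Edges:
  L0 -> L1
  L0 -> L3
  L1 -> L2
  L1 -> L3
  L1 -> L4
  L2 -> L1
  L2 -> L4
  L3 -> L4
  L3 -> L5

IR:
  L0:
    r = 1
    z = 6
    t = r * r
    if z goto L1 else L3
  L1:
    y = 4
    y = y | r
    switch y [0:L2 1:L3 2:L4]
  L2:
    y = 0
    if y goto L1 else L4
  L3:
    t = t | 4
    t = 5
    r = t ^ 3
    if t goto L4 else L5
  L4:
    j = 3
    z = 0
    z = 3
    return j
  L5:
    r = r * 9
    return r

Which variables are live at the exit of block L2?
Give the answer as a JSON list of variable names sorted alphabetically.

def/use:
  L0: {r,t,z} / ∅
  L1: {y} / {r}
  L2: {y} / ∅
  L3: {r,t} / {t}
  L4: {j,z} / ∅
  L5: {r} / {r}

Backward fixpoint:
  L0 li=∅ lo={r,t}
  L1 li={r,t} lo={r,t}
  L2 li={r,t} lo={r,t}
  L3 li={t} lo={r}
  L4 li=∅ lo=∅
  L5 li={r} lo=∅

live-out(L2) = ["r", "t"]

Answer: ["r", "t"]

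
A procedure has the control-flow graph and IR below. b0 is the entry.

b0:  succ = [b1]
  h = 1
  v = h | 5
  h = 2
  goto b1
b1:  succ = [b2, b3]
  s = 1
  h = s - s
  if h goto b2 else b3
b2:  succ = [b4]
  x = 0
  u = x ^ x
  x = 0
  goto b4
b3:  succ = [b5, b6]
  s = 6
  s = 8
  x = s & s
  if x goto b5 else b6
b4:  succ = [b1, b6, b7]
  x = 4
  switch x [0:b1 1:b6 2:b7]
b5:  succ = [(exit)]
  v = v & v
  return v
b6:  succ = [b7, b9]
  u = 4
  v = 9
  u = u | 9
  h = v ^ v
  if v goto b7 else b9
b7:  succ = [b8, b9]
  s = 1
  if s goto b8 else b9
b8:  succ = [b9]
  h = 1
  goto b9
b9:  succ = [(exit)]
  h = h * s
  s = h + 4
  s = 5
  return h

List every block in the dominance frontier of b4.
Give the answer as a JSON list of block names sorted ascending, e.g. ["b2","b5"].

idom tree: b1←b0 b2←b1 b3←b1 b4←b2 b5←b3 b6←b1 b7←b1 b8←b7 b9←b1
Dom∩ at merges:
  b1: preds {b0,b4}: {b0} ∩ {b0,b1,b2,b4} = {b0}; idom=b0
  b6: preds {b3,b4}: {b0,b1,b3} ∩ {b0,b1,b2,b4} = {b0,b1}; idom=b1
  b7: preds {b4,b6}: {b0,b1,b2,b4} ∩ {b0,b1,b6} = {b0,b1}; idom=b1
  b9: preds {b6,b7,b8}: {b0,b1,b6} ∩ {b0,b1,b7} ∩ {b0,b1,b7,b8} = {b0,b1}; idom=b1

Frontier:
  b1←b0: walk · to b0
  b1←b4: walk b4→b2→b1 to b0
  b6←b3: walk b3 to b1
  b6←b4: walk b4→b2 to b1
  b7←b4: walk b4→b2 to b1
  b7←b6: walk b6 to b1
  b9←b6: walk b6 to b1
  b9←b7: walk b7 to b1
  b9←b8: walk b8→b7 to b1
  b0 → ∅
  b1 → {b1}
  b2 → {b1,b6,b7}
  b3 → {b6}
  b4 → {b1,b6,b7}
  b5 → ∅
  b6 → {b7,b9}
  b7 → {b9}
  b8 → {b9}
  b9 → ∅

DF(b4) = ["b1", "b6", "b7"]

Answer: ["b1", "b6", "b7"]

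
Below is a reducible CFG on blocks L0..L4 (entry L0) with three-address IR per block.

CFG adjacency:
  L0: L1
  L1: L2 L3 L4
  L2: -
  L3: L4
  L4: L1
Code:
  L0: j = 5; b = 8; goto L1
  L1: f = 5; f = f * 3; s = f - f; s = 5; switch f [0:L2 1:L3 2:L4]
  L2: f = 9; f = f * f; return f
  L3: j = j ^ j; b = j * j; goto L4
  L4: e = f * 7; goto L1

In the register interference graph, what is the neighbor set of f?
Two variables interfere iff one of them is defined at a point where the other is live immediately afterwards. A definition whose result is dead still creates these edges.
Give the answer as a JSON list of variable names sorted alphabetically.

Answer: ["b", "j", "s"]

Working:
Block summaries:
  L0: {b,j} / ∅
  L1: {f,s} / ∅
  L2: {f} / ∅
  L3: {b,j} / {j}
  L4: {e} / {f}

Backward fixpoint:
  L0 li=∅ lo={j}
  L1 li={j} lo={f,j}
  L2 li=∅ lo=∅
  L3 li={f,j} lo={f,j}
  L4 li={f,j} lo={j}

Interfere edges:
  b: {f,j}
  e: {j}
  f: {b,j,s}
  j: {b,e,f,s}
  s: {f,j}

N(f) = ["b", "j", "s"]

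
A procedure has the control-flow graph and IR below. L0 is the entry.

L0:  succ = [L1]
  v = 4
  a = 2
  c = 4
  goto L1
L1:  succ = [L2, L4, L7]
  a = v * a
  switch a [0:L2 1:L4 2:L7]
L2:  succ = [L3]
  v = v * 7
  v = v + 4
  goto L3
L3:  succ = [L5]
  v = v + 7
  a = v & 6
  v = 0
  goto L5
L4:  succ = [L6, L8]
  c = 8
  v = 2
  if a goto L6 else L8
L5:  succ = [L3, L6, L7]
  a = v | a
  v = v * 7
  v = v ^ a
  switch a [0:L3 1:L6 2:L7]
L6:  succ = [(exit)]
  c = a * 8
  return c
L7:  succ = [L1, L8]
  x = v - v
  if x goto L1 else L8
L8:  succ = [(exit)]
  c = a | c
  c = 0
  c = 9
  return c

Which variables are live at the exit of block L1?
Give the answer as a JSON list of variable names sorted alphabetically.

Block summaries:
  L0: {a,c,v} / ∅
  L1: {a} / {a,v}
  L2: {v} / {v}
  L3: {a,v} / {v}
  L4: {c,v} / {a}
  L5: {a,v} / {a,v}
  L6: {c} / {a}
  L7: {x} / {v}
  L8: {c} / {a,c}

Liveness:
  live L0: ∅→{a,c,v}
  live L1: {a,c,v}→{a,c,v}
  live L2: {c,v}→{c,v}
  live L3: {c,v}→{a,c,v}
  live L4: {a}→{a,c}
  live L5: {a,c,v}→{a,c,v}
  live L6: {a}→∅
  live L7: {a,c,v}→{a,c,v}
  live L8: {a,c}→∅

live-out(L1) = ["a", "c", "v"]

Answer: ["a", "c", "v"]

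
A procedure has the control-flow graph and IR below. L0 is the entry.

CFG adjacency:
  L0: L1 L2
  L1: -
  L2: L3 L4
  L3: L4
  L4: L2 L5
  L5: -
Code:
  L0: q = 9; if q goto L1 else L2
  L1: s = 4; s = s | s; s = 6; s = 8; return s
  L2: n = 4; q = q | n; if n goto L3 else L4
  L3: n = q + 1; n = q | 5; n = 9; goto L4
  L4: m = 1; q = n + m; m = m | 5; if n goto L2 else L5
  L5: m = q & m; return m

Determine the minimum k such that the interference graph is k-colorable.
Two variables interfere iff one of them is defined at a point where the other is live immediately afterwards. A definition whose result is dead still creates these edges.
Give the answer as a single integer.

Answer: 3

Analysis:
Block summaries:
  L0 def {q} use ∅
  L1 def {s} use ∅
  L2 def {n,q} use {q}
  L3 def {n} use {q}
  L4 def {m,q} use {n}
  L5 def {m} use {m,q}

Live sets:
  L0 li=∅ lo={q}
  L1 li=∅ lo=∅
  L2 li={q} lo={n,q}
  L3 li={q} lo={n}
  L4 li={n} lo={m,q}
  L5 li={m,q} lo=∅

Conflict graph:
  m↔{n,q}
  n↔{m,q}
  q↔{m,n}
  s↔∅

Chromatic number:
  clique {m,n,q} ⇒ need ≥ 3
  assign m→r0 n→r1 q→r2 s→r0 — no edge inside a register ⇒ χ ≤ 3
  χ = 3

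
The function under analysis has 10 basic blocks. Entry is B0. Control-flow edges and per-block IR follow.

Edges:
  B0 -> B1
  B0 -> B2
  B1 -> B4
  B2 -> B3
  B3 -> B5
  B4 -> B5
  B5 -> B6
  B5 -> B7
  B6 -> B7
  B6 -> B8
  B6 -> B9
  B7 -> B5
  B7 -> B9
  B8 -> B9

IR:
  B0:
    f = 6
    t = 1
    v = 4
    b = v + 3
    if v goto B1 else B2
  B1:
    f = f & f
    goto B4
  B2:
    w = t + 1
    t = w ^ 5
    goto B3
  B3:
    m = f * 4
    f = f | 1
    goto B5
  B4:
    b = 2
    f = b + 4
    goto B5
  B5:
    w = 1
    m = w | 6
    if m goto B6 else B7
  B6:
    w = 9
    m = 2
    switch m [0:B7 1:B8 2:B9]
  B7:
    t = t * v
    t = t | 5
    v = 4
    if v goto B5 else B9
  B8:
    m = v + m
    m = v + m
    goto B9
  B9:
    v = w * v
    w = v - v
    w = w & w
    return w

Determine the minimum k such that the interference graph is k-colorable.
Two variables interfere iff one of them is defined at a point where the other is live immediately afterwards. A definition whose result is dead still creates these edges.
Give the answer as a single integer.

Answer: 5

Derivation:
Per-block:
  B0: {b,f,t,v} / ∅
  B1: {f} / {f}
  B2: {t,w} / {t}
  B3: {f,m} / {f}
  B4: {b,f} / ∅
  B5: {m,w} / ∅
  B6: {m,w} / ∅
  B7: {t,v} / {t,v}
  B8: {m} / {m,v}
  B9: {v,w} / {v,w}

Live sets:
  B0 li=∅ lo={f,t,v}
  B1 li={f,t,v} lo={t,v}
  B2 li={f,t,v} lo={f,t,v}
  B3 li={f,t,v} lo={t,v}
  B4 li={t,v} lo={t,v}
  B5 li={t,v} lo={t,v,w}
  B6 li={t,v} lo={m,t,v,w}
  B7 li={t,v,w} lo={t,v,w}
  B8 li={m,v,w} lo={v,w}
  B9 li={v,w} lo=∅

Interference:
  b: {f,t,v}
  f: {b,m,t,v,w}
  m: {f,t,v,w}
  t: {b,f,m,v,w}
  v: {b,f,m,t,w}
  w: {f,m,t,v}

Colouring:
  clique {f,m,t,v,w} ⇒ need ≥ 5
  5-colouring: R0={f}  R1={t}  R2={v}  R3={b,m}  R4={w}
  χ = 5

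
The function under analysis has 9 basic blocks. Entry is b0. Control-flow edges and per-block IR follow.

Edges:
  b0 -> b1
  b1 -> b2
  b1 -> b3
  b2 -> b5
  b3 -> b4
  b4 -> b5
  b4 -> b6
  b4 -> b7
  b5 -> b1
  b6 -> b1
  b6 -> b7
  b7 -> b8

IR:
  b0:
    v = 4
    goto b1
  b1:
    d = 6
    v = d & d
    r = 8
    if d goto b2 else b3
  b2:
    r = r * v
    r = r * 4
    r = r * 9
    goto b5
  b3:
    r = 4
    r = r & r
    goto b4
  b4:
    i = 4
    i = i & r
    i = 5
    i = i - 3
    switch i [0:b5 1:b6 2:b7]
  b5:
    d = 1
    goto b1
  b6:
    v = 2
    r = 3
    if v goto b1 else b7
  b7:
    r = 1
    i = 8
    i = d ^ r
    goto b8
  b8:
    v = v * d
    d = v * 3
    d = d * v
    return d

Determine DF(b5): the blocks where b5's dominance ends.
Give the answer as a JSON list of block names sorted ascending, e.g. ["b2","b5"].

idom tree: b1←b0 b2←b1 b3←b1 b4←b3 b5←b1 b6←b4 b7←b4 b8←b7
Join-block Dom:
  b1: preds {b0,b5,b6}: {b0} ∩ {b0,b1,b5} ∩ {b0,b1,b3,b4,b6} = {b0}; idom=b0
  b5: preds {b2,b4}: {b0,b1,b2} ∩ {b0,b1,b3,b4} = {b0,b1}; idom=b1
  b7: preds {b4,b6}: {b0,b1,b3,b4} ∩ {b0,b1,b3,b4,b6} = {b0,b1,b3,b4}; idom=b4

DF walk-up:
  join b1 pred b0: · stop@b0
  join b1 pred b5: b5→b1 stop@b0
  join b1 pred b6: b6→b4→b3→b1 stop@b0
  join b5 pred b2: b2 stop@b1
  join b5 pred b4: b4→b3 stop@b1
  join b7 pred b4: · stop@b4
  join b7 pred b6: b6 stop@b4
  DF(b0)=∅
  DF(b1)={b1}
  DF(b2)={b5}
  DF(b3)={b1,b5}
  DF(b4)={b1,b5}
  DF(b5)={b1}
  DF(b6)={b1,b7}
  DF(b7)=∅
  DF(b8)=∅

DF(b5) = ["b1"]

Answer: ["b1"]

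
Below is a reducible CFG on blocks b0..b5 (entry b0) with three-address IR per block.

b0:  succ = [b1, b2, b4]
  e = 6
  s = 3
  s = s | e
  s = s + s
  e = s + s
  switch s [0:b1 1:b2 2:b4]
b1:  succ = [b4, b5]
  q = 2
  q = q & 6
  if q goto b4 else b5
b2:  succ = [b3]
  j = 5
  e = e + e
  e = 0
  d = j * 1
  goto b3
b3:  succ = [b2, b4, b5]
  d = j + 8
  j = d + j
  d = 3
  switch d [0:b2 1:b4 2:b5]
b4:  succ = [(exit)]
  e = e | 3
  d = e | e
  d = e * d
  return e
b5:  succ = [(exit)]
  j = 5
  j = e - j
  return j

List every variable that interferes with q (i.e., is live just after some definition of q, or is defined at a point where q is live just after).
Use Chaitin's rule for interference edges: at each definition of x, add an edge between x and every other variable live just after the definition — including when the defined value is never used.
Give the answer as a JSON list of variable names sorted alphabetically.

Answer: ["e"]

Analysis:
Per-block:
  b0: {e,s} / ∅
  b1: {q} / ∅
  b2: {d,e,j} / {e}
  b3: {d,j} / {j}
  b4: {d,e} / {e}
  b5: {j} / {e}

Backward fixpoint:
  live b0: ∅→{e}
  live b1: {e}→{e}
  live b2: {e}→{e,j}
  live b3: {e,j}→{e}
  live b4: {e}→∅
  live b5: {e}→∅

Conflict graph:
  d: {e,j}
  e: {d,j,q,s}
  j: {d,e}
  q: {e}
  s: {e}

N(q) = ["e"]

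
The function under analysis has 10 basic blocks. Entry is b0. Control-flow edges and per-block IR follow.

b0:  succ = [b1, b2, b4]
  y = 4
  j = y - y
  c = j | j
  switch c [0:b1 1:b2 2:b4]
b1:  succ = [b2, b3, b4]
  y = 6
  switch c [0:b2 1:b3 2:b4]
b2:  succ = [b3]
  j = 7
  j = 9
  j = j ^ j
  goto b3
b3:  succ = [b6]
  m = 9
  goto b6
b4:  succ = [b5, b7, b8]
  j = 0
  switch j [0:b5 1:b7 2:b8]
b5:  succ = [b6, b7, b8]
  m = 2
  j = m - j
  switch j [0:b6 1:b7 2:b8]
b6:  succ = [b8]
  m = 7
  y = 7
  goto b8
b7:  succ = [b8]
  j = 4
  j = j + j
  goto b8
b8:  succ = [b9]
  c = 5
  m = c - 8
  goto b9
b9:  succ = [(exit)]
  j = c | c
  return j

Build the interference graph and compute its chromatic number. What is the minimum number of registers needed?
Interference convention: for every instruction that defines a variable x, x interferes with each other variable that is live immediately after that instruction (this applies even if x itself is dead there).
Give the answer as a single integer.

def/use:
  b0 def {c,j,y} use ∅
  b1 def {y} use {c}
  b2 def {j} use ∅
  b3 def {m} use ∅
  b4 def {j} use ∅
  b5 def {j,m} use {j}
  b6 def {m,y} use ∅
  b7 def {j} use ∅
  b8 def {c,m} use ∅
  b9 def {j} use {c}

Live sets:
  b0: in=∅ out={c}
  b1: in={c} out=∅
  b2: in=∅ out=∅
  b3: in=∅ out=∅
  b4: in=∅ out={j}
  b5: in={j} out=∅
  b6: in=∅ out=∅
  b7: in=∅ out=∅
  b8: in=∅ out={c}
  b9: in={c} out=∅

Interference:
  c↔{m,y}
  j↔{m}
  m↔{c,j}
  y↔{c}

Chromatic number:
  {c,m} pairwise interfere (2-clique) ⇒ χ ≥ 2
  assign c→R0 j→R0 m→R1 y→R1 — no edge inside a register ⇒ χ ≤ 2
  χ = 2

Answer: 2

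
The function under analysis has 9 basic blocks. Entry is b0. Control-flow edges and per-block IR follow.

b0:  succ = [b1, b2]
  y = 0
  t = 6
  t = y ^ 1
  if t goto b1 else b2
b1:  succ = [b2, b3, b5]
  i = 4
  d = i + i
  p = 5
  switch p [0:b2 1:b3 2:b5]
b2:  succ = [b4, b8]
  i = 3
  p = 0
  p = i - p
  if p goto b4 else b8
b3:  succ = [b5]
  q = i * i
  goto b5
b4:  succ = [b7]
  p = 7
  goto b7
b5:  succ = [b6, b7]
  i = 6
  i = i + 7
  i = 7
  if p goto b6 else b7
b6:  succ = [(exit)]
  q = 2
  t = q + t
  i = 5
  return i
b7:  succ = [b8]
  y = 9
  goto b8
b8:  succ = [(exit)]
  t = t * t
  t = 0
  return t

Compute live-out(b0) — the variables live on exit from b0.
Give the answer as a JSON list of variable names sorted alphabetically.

Answer: ["t"]

Derivation:
def/use:
  b0 def {t,y} use ∅
  b1 def {d,i,p} use ∅
  b2 def {i,p} use ∅
  b3 def {q} use {i}
  b4 def {p} use ∅
  b5 def {i} use {p}
  b6 def {i,q,t} use {t}
  b7 def {y} use ∅
  b8 def {t} use {t}

Live sets:
  b0: in=∅ out={t}
  b1: in={t} out={i,p,t}
  b2: in={t} out={t}
  b3: in={i,p,t} out={p,t}
  b4: in={t} out={t}
  b5: in={p,t} out={t}
  b6: in={t} out=∅
  b7: in={t} out={t}
  b8: in={t} out=∅

live-out(b0) = ["t"]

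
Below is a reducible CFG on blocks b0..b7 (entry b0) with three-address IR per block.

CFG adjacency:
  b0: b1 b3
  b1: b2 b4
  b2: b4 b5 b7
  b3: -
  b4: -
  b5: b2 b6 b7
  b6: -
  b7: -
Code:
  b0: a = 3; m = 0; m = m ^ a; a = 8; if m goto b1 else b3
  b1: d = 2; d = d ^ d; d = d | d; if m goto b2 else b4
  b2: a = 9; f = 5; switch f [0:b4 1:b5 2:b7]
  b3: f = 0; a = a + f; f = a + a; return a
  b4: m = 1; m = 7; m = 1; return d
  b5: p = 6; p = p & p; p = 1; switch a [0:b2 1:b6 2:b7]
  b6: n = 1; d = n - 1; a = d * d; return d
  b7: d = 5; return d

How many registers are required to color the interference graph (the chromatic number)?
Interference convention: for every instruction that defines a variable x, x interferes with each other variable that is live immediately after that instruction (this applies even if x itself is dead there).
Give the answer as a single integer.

Block summaries:
  b0: def={a,m} ue=∅
  b1: def={d} ue={m}
  b2: def={a,f} ue=∅
  b3: def={a,f} ue={a}
  b4: def={m} ue={d}
  b5: def={p} ue={a}
  b6: def={a,d,n} ue=∅
  b7: def={d} ue=∅

Liveness:
  b0 li=∅ lo={a,m}
  b1 li={m} lo={d}
  b2 li={d} lo={a,d}
  b3 li={a} lo=∅
  b4 li={d} lo=∅
  b5 li={a,d} lo={d}
  b6 li=∅ lo=∅
  b7 li=∅ lo=∅

Interference:
  a↔{d,f,m,p}
  d↔{a,f,m,p}
  f↔{a,d}
  m↔{a,d}
  n↔∅
  p↔{a,d}

Chromatic number:
  lower bound: {a,d,f} mutually conflict ⇒ χ ≥ 3
  3-colouring: R0={a,n}  R1={d}  R2={f,m,p}
  χ = 3

Answer: 3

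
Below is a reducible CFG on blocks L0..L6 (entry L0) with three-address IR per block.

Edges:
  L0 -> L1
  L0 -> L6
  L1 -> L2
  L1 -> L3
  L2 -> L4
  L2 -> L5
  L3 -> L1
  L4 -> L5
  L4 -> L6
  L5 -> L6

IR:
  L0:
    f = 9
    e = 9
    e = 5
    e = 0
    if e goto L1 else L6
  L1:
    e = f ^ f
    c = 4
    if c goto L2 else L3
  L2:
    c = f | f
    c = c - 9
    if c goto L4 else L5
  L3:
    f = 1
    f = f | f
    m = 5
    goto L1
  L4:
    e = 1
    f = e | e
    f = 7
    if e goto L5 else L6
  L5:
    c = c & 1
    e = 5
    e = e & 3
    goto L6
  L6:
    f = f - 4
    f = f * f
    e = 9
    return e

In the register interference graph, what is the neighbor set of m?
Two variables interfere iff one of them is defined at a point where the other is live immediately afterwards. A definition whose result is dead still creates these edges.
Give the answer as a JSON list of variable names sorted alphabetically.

Per-block:
  L0: {e,f} / ∅
  L1: {c,e} / {f}
  L2: {c} / {f}
  L3: {f,m} / ∅
  L4: {e,f} / ∅
  L5: {c,e} / {c}
  L6: {e,f} / {f}

Liveness:
  L0 li=∅ lo={f}
  L1 li={f} lo={f}
  L2 li={f} lo={c,f}
  L3 li=∅ lo={f}
  L4 li={c} lo={c,f}
  L5 li={c,f} lo={f}
  L6 li={f} lo=∅

Conflict graph:
  c: {e,f}
  e: {c,f}
  f: {c,e,m}
  m: {f}

N(m) = ["f"]

Answer: ["f"]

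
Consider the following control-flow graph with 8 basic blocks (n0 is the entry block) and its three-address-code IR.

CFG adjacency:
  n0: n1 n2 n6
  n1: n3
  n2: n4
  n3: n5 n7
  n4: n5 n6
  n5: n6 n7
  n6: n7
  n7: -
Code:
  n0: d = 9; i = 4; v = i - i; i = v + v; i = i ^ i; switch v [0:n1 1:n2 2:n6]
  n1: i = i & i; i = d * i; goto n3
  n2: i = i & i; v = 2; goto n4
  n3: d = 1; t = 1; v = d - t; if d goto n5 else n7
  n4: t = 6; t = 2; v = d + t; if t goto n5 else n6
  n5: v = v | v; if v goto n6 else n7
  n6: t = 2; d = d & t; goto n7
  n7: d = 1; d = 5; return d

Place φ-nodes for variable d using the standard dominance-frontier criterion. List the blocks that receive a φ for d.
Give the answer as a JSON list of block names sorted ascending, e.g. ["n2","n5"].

Answer: ["n5", "n6", "n7"]

Analysis:
idom tree: n1←n0 n2←n0 n3←n1 n4←n2 n5←n0 n6←n0 n7←n0
Dom at joins:
  n5: preds {n3,n4}: {n0,n1,n3} ∩ {n0,n2,n4} = {n0}; idom=n0
  n6: preds {n0,n4,n5}: {n0} ∩ {n0,n2,n4} ∩ {n0,n5} = {n0}; idom=n0
  n7: preds {n3,n5,n6}: {n0,n1,n3} ∩ {n0,n5} ∩ {n0,n6} = {n0}; idom=n0

Frontier:
  n5←n3: walk n3→n1 to n0
  n5←n4: walk n4→n2 to n0
  n6←n0: walk · to n0
  n6←n4: walk n4→n2 to n0
  n6←n5: walk n5 to n0
  n7←n3: walk n3→n1 to n0
  n7←n5: walk n5 to n0
  n7←n6: walk n6 to n0
  n0: DF=∅
  n1: DF={n5,n7}
  n2: DF={n5,n6}
  n3: DF={n5,n7}
  n4: DF={n5,n6}
  n5: DF={n6,n7}
  n6: DF={n7}
  n7: DF=∅

φ for d: defs {n0,n3,n6,n7}
  DF⁺ = {n5,n6,n7}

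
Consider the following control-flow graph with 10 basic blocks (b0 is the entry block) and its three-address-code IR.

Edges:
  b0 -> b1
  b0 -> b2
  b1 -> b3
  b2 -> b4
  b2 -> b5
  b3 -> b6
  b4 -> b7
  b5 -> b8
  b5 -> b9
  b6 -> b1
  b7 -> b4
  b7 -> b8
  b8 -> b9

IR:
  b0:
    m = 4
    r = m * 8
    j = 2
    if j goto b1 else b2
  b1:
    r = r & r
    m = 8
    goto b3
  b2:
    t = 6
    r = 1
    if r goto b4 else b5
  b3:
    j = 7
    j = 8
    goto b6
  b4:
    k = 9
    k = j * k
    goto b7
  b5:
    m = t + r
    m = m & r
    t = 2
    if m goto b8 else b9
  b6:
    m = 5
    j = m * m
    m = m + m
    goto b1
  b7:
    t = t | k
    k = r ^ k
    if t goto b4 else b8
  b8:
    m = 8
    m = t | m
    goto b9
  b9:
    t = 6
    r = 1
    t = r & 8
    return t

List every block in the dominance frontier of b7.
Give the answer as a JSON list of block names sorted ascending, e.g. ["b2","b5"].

Answer: ["b4", "b8"]

Derivation:
idom tree: b1←b0 b2←b0 b3←b1 b4←b2 b5←b2 b6←b3 b7←b4 b8←b2 b9←b2
Dom∩ at merges:
  b1: preds {b0,b6}: {b0} ∩ {b0,b1,b3,b6} = {b0}; idom=b0
  b4: preds {b2,b7}: {b0,b2} ∩ {b0,b2,b4,b7} = {b0,b2}; idom=b2
  b8: preds {b5,b7}: {b0,b2,b5} ∩ {b0,b2,b4,b7} = {b0,b2}; idom=b2
  b9: preds {b5,b8}: {b0,b2,b5} ∩ {b0,b2,b8} = {b0,b2}; idom=b2

DF derivation:
  b1←b0: walk · to b0
  b1←b6: walk b6→b3→b1 to b0
  b4←b2: walk · to b2
  b4←b7: walk b7→b4 to b2
  b8←b5: walk b5 to b2
  b8←b7: walk b7→b4 to b2
  b9←b5: walk b5 to b2
  b9←b8: walk b8 to b2
  DF(b0)=∅
  DF(b1)={b1}
  DF(b2)=∅
  DF(b3)={b1}
  DF(b4)={b4,b8}
  DF(b5)={b8,b9}
  DF(b6)={b1}
  DF(b7)={b4,b8}
  DF(b8)={b9}
  DF(b9)=∅

DF(b7) = ["b4", "b8"]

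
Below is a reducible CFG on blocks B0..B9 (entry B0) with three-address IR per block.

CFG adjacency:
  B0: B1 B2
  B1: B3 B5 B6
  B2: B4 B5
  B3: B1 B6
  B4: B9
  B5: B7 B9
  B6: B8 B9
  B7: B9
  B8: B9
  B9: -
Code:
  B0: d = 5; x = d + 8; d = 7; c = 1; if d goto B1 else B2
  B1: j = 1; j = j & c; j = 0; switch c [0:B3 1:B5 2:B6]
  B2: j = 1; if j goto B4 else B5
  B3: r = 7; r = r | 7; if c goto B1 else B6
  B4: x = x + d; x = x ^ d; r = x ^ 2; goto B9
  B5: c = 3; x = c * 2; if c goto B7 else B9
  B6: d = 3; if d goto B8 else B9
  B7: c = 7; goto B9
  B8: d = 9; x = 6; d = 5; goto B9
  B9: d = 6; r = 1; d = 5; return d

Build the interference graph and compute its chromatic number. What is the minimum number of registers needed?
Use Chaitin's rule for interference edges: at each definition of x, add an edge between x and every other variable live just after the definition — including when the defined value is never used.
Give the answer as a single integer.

Answer: 4

Analysis:
def/use:
  B0: {c,d,x} / ∅
  B1: {j} / {c}
  B2: {j} / ∅
  B3: {r} / {c}
  B4: {r,x} / {d,x}
  B5: {c,x} / ∅
  B6: {d} / ∅
  B7: {c} / ∅
  B8: {d,x} / ∅
  B9: {d,r} / ∅

Live sets:
  B0 li=∅ lo={c,d,x}
  B1 li={c} lo={c}
  B2 li={d,x} lo={d,x}
  B3 li={c} lo={c}
  B4 li={d,x} lo=∅
  B5 li=∅ lo=∅
  B6 li=∅ lo=∅
  B7 li=∅ lo=∅
  B8 li=∅ lo=∅
  B9 li=∅ lo=∅

Interference:
  c — {d,j,r,x}
  d — {c,j,x}
  j — {c,d,x}
  r — {c}
  x — {c,d,j}

Chromatic number:
  clique {c,d,j,x} ⇒ need ≥ 4
  assign c→r0 d→r1 j→r2 r→r1 x→r3 — no edge inside a register ⇒ χ ≤ 4
  χ = 4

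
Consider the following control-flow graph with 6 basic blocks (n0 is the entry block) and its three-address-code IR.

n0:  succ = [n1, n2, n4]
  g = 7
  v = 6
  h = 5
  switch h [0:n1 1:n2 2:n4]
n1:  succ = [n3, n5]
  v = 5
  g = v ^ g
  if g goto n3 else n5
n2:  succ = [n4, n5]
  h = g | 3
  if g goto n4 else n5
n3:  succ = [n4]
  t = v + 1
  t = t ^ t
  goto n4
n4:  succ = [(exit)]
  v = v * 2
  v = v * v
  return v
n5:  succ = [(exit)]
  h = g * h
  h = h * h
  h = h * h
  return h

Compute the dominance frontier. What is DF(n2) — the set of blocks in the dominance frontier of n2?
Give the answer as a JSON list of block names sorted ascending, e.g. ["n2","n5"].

Answer: ["n4", "n5"]

Derivation:
idom tree: n1←n0 n2←n0 n3←n1 n4←n0 n5←n0
Dom at joins:
  n4: preds {n0,n2,n3}: {n0} ∩ {n0,n2} ∩ {n0,n1,n3} = {n0}; idom=n0
  n5: preds {n1,n2}: {n0,n1} ∩ {n0,n2} = {n0}; idom=n0

DF walk-up:
  n4←n0: walk · to n0
  n4←n2: walk n2 to n0
  n4←n3: walk n3→n1 to n0
  n5←n1: walk n1 to n0
  n5←n2: walk n2 to n0
  n0 → ∅
  n1 → {n4,n5}
  n2 → {n4,n5}
  n3 → {n4}
  n4 → ∅
  n5 → ∅

DF(n2) = ["n4", "n5"]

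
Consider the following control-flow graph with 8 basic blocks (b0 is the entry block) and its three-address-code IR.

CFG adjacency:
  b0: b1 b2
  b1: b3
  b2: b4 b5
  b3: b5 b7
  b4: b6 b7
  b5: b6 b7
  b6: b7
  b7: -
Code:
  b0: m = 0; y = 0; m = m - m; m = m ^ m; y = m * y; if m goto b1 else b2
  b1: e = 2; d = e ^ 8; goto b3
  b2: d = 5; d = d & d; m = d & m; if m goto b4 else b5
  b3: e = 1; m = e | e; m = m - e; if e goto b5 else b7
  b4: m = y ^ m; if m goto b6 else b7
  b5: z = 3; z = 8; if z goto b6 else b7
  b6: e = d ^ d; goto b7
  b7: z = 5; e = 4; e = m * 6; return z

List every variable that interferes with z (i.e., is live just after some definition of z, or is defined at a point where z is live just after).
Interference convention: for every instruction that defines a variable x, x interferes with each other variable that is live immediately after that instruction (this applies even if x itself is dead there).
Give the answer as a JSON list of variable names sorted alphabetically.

Answer: ["d", "e", "m"]

Derivation:
def/use:
  b0: def={m,y} ue=∅
  b1: def={d,e} ue=∅
  b2: def={d,m} ue={m}
  b3: def={e,m} ue=∅
  b4: def={m} ue={m,y}
  b5: def={z} ue=∅
  b6: def={e} ue={d}
  b7: def={e,z} ue={m}

Backward fixpoint:
  b0: in=∅ out={m,y}
  b1: in=∅ out={d}
  b2: in={m,y} out={d,m,y}
  b3: in={d} out={d,m}
  b4: in={d,m,y} out={d,m}
  b5: in={d,m} out={d,m}
  b6: in={d,m} out={m}
  b7: in={m} out=∅

Interference:
  d — {e,m,y,z}
  e — {d,m,z}
  m — {d,e,y,z}
  y — {d,m}
  z — {d,e,m}

N(z) = ["d", "e", "m"]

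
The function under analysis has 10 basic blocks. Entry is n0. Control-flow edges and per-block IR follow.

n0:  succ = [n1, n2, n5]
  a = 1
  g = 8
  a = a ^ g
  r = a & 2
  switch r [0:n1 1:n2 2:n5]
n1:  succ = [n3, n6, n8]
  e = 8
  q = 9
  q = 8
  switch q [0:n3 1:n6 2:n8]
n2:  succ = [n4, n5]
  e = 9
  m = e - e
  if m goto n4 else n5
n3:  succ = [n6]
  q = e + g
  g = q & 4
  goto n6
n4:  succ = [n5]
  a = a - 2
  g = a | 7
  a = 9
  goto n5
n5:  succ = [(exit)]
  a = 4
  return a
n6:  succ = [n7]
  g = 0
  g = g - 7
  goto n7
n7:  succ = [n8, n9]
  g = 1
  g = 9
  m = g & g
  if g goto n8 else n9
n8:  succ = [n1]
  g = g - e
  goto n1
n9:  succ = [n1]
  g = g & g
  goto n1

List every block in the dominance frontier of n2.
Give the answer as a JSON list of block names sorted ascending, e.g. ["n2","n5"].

idom tree: n1←n0 n2←n0 n3←n1 n4←n2 n5←n0 n6←n1 n7←n6 n8←n1 n9←n7
Dom∩ at merges:
  n1: preds {n0,n8,n9}: {n0} ∩ {n0,n1,n8} ∩ {n0,n1,n6,n7,n9} = {n0}; idom=n0
  n5: preds {n0,n2,n4}: {n0} ∩ {n0,n2} ∩ {n0,n2,n4} = {n0}; idom=n0
  n6: preds {n1,n3}: {n0,n1} ∩ {n0,n1,n3} = {n0,n1}; idom=n1
  n8: preds {n1,n7}: {n0,n1} ∩ {n0,n1,n6,n7} = {n0,n1}; idom=n1

Frontier:
  join n1 pred n0: · stop@n0
  join n1 pred n8: n8→n1 stop@n0
  join n1 pred n9: n9→n7→n6→n1 stop@n0
  join n5 pred n0: · stop@n0
  join n5 pred n2: n2 stop@n0
  join n5 pred n4: n4→n2 stop@n0
  join n6 pred n1: · stop@n1
  join n6 pred n3: n3 stop@n1
  join n8 pred n1: · stop@n1
  join n8 pred n7: n7→n6 stop@n1
  DF(n0)=∅
  DF(n1)={n1}
  DF(n2)={n5}
  DF(n3)={n6}
  DF(n4)={n5}
  DF(n5)=∅
  DF(n6)={n1,n8}
  DF(n7)={n1,n8}
  DF(n8)={n1}
  DF(n9)={n1}

DF(n2) = ["n5"]

Answer: ["n5"]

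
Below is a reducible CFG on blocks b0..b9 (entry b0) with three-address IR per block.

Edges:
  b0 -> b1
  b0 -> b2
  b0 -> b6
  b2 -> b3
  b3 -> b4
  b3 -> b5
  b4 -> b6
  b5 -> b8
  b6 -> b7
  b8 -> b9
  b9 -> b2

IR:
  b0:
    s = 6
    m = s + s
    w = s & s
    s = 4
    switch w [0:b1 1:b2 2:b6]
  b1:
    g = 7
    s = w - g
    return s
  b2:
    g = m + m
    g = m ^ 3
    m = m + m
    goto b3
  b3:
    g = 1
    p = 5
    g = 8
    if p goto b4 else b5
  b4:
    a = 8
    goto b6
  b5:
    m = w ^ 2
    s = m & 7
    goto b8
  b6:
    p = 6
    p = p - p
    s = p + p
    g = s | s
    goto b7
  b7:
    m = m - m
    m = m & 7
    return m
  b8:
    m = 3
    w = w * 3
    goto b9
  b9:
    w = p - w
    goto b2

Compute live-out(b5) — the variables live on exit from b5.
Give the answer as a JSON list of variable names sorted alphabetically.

Answer: ["p", "w"]

Analysis:
Block summaries:
  b0: def={m,s,w} ue=∅
  b1: def={g,s} ue={w}
  b2: def={g,m} ue={m}
  b3: def={g,p} ue=∅
  b4: def={a} ue=∅
  b5: def={m,s} ue={w}
  b6: def={g,p,s} ue=∅
  b7: def={m} ue={m}
  b8: def={m,w} ue={w}
  b9: def={w} ue={p,w}

Backward fixpoint:
  b0: in=∅ out={m,w}
  b1: in={w} out=∅
  b2: in={m,w} out={m,w}
  b3: in={m,w} out={m,p,w}
  b4: in={m} out={m}
  b5: in={p,w} out={p,w}
  b6: in={m} out={m}
  b7: in={m} out=∅
  b8: in={p,w} out={m,p,w}
  b9: in={m,p,w} out={m,w}

live-out(b5) = ["p", "w"]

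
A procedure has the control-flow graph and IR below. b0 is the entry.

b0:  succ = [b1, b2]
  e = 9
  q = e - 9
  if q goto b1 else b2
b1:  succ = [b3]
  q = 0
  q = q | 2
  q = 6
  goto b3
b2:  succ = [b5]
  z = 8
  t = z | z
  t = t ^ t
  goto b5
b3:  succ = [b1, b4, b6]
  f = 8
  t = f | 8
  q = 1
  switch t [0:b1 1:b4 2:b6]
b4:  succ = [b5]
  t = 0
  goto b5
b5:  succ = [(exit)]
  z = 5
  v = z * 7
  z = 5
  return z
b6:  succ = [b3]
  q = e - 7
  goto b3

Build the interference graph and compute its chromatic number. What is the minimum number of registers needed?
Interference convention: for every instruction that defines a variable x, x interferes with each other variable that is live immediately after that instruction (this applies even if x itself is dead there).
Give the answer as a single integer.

Block summaries:
  b0 def {e,q} use ∅
  b1 def {q} use ∅
  b2 def {t,z} use ∅
  b3 def {f,q,t} use ∅
  b4 def {t} use ∅
  b5 def {v,z} use ∅
  b6 def {q} use {e}

Live sets:
  b0: in=∅ out={e}
  b1: in={e} out={e}
  b2: in=∅ out=∅
  b3: in={e} out={e}
  b4: in=∅ out=∅
  b5: in=∅ out=∅
  b6: in={e} out={e}

Conflict graph:
  e — {f,q,t}
  f — {e}
  q — {e,t}
  t — {e,q}
  v — ∅
  z — ∅

Chromatic number:
  clique {e,q,t} ⇒ need ≥ 3
  3-colouring: r0={e,v,z}  r1={f,q}  r2={t}
  χ = 3

Answer: 3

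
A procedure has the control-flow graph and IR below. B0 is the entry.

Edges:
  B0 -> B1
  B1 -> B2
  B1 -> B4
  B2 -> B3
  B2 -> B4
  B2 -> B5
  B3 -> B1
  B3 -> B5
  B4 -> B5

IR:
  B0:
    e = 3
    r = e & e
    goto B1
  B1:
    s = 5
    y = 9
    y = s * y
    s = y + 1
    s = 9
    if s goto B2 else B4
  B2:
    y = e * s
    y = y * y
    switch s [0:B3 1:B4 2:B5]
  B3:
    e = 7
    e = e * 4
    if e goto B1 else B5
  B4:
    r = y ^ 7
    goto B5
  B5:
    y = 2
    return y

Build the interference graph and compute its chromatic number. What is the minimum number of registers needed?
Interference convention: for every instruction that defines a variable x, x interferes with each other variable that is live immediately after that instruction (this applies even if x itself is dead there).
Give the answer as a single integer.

Answer: 3

Derivation:
Per-block:
  B0: {e,r} / ∅
  B1: {s,y} / ∅
  B2: {y} / {e,s}
  B3: {e} / ∅
  B4: {r} / {y}
  B5: {y} / ∅

Liveness:
  B0 li=∅ lo={e}
  B1 li={e} lo={e,s,y}
  B2 li={e,s} lo={y}
  B3 li=∅ lo={e}
  B4 li={y} lo=∅
  B5 li=∅ lo=∅

Interfere edges:
  e — {r,s,y}
  r — {e}
  s — {e,y}
  y — {e,s}

Colouring:
  {e,s,y} pairwise interfere (3-clique) ⇒ χ ≥ 3
  3-colouring: c0={e}  c1={r,s}  c2={y}
  χ = 3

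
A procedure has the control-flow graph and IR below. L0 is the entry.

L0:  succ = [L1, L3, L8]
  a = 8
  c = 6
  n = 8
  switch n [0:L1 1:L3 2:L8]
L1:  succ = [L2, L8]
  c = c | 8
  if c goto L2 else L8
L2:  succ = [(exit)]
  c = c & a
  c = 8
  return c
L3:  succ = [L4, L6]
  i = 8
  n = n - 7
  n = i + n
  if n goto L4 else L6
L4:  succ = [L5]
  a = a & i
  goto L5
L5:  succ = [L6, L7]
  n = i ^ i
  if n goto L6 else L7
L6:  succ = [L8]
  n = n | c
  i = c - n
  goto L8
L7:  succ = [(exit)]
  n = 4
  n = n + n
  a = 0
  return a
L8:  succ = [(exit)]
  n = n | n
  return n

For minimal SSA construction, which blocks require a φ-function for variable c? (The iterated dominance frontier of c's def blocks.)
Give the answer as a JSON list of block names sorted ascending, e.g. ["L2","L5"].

idom tree: L1←L0 L2←L1 L3←L0 L4←L3 L5←L4 L6←L3 L7←L5 L8←L0
Dom∩ at merges:
  L6: preds {L3,L5}: {L0,L3} ∩ {L0,L3,L4,L5} = {L0,L3}; idom=L3
  L8: preds {L0,L1,L6}: {L0} ∩ {L0,L1} ∩ {L0,L3,L6} = {L0}; idom=L0

DF derivation:
  L6←L3: walk · to L3
  L6←L5: walk L5→L4 to L3
  L8←L0: walk · to L0
  L8←L1: walk L1 to L0
  L8←L6: walk L6→L3 to L0
  L0: DF=∅
  L1: DF={L8}
  L2: DF=∅
  L3: DF={L8}
  L4: DF={L6}
  L5: DF={L6}
  L6: DF={L8}
  L7: DF=∅
  L8: DF=∅

φ for c: defs {L0,L1,L2}
  DF⁺ = {L8}

Answer: ["L8"]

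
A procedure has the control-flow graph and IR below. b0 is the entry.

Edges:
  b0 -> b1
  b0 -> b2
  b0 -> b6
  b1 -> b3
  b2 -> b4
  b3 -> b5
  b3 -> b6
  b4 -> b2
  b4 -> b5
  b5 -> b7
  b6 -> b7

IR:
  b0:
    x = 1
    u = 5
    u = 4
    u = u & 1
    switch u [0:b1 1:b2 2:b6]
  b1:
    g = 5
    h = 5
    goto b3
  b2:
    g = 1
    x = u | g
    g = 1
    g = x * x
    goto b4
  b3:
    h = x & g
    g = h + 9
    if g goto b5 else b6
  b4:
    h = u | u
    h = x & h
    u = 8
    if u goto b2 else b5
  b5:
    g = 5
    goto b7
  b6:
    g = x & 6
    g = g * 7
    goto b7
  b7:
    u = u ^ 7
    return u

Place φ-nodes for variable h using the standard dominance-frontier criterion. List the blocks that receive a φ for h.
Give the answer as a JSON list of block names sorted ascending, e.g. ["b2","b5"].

Answer: ["b2", "b5", "b6", "b7"]

Derivation:
idom tree: b1←b0 b2←b0 b3←b1 b4←b2 b5←b0 b6←b0 b7←b0
Dom∩ at merges:
  b2: preds {b0,b4}: {b0} ∩ {b0,b2,b4} = {b0}; idom=b0
  b5: preds {b3,b4}: {b0,b1,b3} ∩ {b0,b2,b4} = {b0}; idom=b0
  b6: preds {b0,b3}: {b0} ∩ {b0,b1,b3} = {b0}; idom=b0
  b7: preds {b5,b6}: {b0,b5} ∩ {b0,b6} = {b0}; idom=b0

DF derivation:
  b2←b0: walk · to b0
  b2←b4: walk b4→b2 to b0
  b5←b3: walk b3→b1 to b0
  b5←b4: walk b4→b2 to b0
  b6←b0: walk · to b0
  b6←b3: walk b3→b1 to b0
  b7←b5: walk b5 to b0
  b7←b6: walk b6 to b0
  b0: DF=∅
  b1: DF={b5,b6}
  b2: DF={b2,b5}
  b3: DF={b5,b6}
  b4: DF={b2,b5}
  b5: DF={b7}
  b6: DF={b7}
  b7: DF=∅

φ for h: defs {b1,b3,b4}
  DF⁺ = {b2,b5,b6,b7}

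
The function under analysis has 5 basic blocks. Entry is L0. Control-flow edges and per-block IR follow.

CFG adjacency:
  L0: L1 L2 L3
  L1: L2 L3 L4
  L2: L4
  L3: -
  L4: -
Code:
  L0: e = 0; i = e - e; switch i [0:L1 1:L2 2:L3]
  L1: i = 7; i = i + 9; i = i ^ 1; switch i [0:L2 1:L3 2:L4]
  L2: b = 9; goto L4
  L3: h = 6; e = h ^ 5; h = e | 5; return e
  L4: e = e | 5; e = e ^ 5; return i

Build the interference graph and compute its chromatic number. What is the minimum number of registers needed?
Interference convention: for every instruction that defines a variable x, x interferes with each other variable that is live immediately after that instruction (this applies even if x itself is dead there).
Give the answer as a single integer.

Block summaries:
  L0: def={e,i} ue=∅
  L1: def={i} ue=∅
  L2: def={b} ue=∅
  L3: def={e,h} ue=∅
  L4: def={e} ue={e,i}

Live sets:
  L0 li=∅ lo={e,i}
  L1 li={e} lo={e,i}
  L2 li={e,i} lo={e,i}
  L3 li=∅ lo=∅
  L4 li={e,i} lo=∅

Interfere edges:
  b — {e,i}
  e — {b,h,i}
  h — {e}
  i — {b,e}

Colouring:
  {b,e,i} pairwise interfere (3-clique) ⇒ χ ≥ 3
  assign b→R1 e→R0 h→R1 i→R2 — no edge inside a register ⇒ χ ≤ 3
  χ = 3

Answer: 3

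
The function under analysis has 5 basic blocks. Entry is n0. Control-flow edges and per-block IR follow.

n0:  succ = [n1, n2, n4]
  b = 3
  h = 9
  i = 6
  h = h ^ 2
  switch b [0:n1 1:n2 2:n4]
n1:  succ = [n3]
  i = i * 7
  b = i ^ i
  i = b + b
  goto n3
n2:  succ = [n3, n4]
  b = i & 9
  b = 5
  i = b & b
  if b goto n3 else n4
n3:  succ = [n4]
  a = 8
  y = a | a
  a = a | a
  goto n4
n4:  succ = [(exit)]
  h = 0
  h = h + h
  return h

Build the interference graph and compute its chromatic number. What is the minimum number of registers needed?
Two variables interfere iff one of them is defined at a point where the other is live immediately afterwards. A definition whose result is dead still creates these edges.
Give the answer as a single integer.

Answer: 3

Derivation:
def/use:
  n0: {b,h,i} / ∅
  n1: {b,i} / {i}
  n2: {b,i} / {i}
  n3: {a,y} / ∅
  n4: {h} / ∅

Live sets:
  n0: in=∅ out={i}
  n1: in={i} out=∅
  n2: in={i} out=∅
  n3: in=∅ out=∅
  n4: in=∅ out=∅

Interference:
  a — {y}
  b — {h,i}
  h — {b,i}
  i — {b,h}
  y — {a}

Chromatic number:
  {b,h,i} pairwise interfere (3-clique) ⇒ χ ≥ 3
  3-colouring: r0={a,b}  r1={h,y}  r2={i}
  χ = 3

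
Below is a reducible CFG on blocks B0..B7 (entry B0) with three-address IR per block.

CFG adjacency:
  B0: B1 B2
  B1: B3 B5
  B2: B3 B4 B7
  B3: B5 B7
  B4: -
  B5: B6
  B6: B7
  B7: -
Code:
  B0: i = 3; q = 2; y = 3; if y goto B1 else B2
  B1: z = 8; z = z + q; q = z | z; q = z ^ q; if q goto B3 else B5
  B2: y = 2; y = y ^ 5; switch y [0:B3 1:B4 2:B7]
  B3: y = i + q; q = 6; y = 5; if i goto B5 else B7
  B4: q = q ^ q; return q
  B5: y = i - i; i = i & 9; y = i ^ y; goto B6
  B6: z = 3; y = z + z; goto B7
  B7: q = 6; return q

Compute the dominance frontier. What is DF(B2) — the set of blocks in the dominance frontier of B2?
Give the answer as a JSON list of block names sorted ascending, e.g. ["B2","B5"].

idom tree: B1←B0 B2←B0 B3←B0 B4←B2 B5←B0 B6←B5 B7←B0
Dom∩ at merges:
  B3: preds {B1,B2}: {B0,B1} ∩ {B0,B2} = {B0}; idom=B0
  B5: preds {B1,B3}: {B0,B1} ∩ {B0,B3} = {B0}; idom=B0
  B7: preds {B2,B3,B6}: {B0,B2} ∩ {B0,B3} ∩ {B0,B5,B6} = {B0}; idom=B0

Frontier:
  B3←B1: walk B1 to B0
  B3←B2: walk B2 to B0
  B5←B1: walk B1 to B0
  B5←B3: walk B3 to B0
  B7←B2: walk B2 to B0
  B7←B3: walk B3 to B0
  B7←B6: walk B6→B5 to B0
  DF(B0)=∅
  DF(B1)={B3,B5}
  DF(B2)={B3,B7}
  DF(B3)={B5,B7}
  DF(B4)=∅
  DF(B5)={B7}
  DF(B6)={B7}
  DF(B7)=∅

DF(B2) = ["B3", "B7"]

Answer: ["B3", "B7"]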